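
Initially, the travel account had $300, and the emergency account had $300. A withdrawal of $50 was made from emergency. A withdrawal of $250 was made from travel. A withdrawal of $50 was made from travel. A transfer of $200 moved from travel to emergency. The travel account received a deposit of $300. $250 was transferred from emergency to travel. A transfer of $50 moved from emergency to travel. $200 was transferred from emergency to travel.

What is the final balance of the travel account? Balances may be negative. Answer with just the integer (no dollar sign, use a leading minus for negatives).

Tracking account balances step by step:
Start: travel=300, emergency=300
Event 1 (withdraw 50 from emergency): emergency: 300 - 50 = 250. Balances: travel=300, emergency=250
Event 2 (withdraw 250 from travel): travel: 300 - 250 = 50. Balances: travel=50, emergency=250
Event 3 (withdraw 50 from travel): travel: 50 - 50 = 0. Balances: travel=0, emergency=250
Event 4 (transfer 200 travel -> emergency): travel: 0 - 200 = -200, emergency: 250 + 200 = 450. Balances: travel=-200, emergency=450
Event 5 (deposit 300 to travel): travel: -200 + 300 = 100. Balances: travel=100, emergency=450
Event 6 (transfer 250 emergency -> travel): emergency: 450 - 250 = 200, travel: 100 + 250 = 350. Balances: travel=350, emergency=200
Event 7 (transfer 50 emergency -> travel): emergency: 200 - 50 = 150, travel: 350 + 50 = 400. Balances: travel=400, emergency=150
Event 8 (transfer 200 emergency -> travel): emergency: 150 - 200 = -50, travel: 400 + 200 = 600. Balances: travel=600, emergency=-50

Final balance of travel: 600

Answer: 600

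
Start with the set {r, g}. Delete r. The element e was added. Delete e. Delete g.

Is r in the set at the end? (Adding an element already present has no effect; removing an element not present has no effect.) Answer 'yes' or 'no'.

Tracking the set through each operation:
Start: {g, r}
Event 1 (remove r): removed. Set: {g}
Event 2 (add e): added. Set: {e, g}
Event 3 (remove e): removed. Set: {g}
Event 4 (remove g): removed. Set: {}

Final set: {} (size 0)
r is NOT in the final set.

Answer: no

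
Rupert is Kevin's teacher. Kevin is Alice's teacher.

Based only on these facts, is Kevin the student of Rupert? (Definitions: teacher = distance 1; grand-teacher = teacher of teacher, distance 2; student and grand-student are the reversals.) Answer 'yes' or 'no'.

Answer: yes

Derivation:
Reconstructing the teacher chain from the given facts:
  Rupert -> Kevin -> Alice
(each arrow means 'teacher of the next')
Positions in the chain (0 = top):
  position of Rupert: 0
  position of Kevin: 1
  position of Alice: 2

Kevin is at position 1, Rupert is at position 0; signed distance (j - i) = -1.
'student' requires j - i = -1. Actual distance is -1, so the relation HOLDS.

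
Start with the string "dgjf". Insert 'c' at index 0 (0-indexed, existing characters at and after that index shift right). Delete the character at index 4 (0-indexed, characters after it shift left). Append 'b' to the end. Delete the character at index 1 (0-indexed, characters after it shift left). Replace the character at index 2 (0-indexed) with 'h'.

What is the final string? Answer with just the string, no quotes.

Applying each edit step by step:
Start: "dgjf"
Op 1 (insert 'c' at idx 0): "dgjf" -> "cdgjf"
Op 2 (delete idx 4 = 'f'): "cdgjf" -> "cdgj"
Op 3 (append 'b'): "cdgj" -> "cdgjb"
Op 4 (delete idx 1 = 'd'): "cdgjb" -> "cgjb"
Op 5 (replace idx 2: 'j' -> 'h'): "cgjb" -> "cghb"

Answer: cghb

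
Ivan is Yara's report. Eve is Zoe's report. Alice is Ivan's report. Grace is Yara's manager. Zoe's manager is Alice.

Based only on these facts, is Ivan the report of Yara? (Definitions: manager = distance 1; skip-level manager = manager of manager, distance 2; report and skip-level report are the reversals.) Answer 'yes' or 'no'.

Reconstructing the manager chain from the given facts:
  Grace -> Yara -> Ivan -> Alice -> Zoe -> Eve
(each arrow means 'manager of the next')
Positions in the chain (0 = top):
  position of Grace: 0
  position of Yara: 1
  position of Ivan: 2
  position of Alice: 3
  position of Zoe: 4
  position of Eve: 5

Ivan is at position 2, Yara is at position 1; signed distance (j - i) = -1.
'report' requires j - i = -1. Actual distance is -1, so the relation HOLDS.

Answer: yes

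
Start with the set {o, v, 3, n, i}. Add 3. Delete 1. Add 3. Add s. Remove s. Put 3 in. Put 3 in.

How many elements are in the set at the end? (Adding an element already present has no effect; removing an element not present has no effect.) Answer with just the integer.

Tracking the set through each operation:
Start: {3, i, n, o, v}
Event 1 (add 3): already present, no change. Set: {3, i, n, o, v}
Event 2 (remove 1): not present, no change. Set: {3, i, n, o, v}
Event 3 (add 3): already present, no change. Set: {3, i, n, o, v}
Event 4 (add s): added. Set: {3, i, n, o, s, v}
Event 5 (remove s): removed. Set: {3, i, n, o, v}
Event 6 (add 3): already present, no change. Set: {3, i, n, o, v}
Event 7 (add 3): already present, no change. Set: {3, i, n, o, v}

Final set: {3, i, n, o, v} (size 5)

Answer: 5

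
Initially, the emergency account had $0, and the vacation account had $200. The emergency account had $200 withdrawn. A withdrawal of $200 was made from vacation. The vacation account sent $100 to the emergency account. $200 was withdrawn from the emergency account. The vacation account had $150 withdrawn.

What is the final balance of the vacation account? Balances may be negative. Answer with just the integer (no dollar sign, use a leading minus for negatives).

Answer: -250

Derivation:
Tracking account balances step by step:
Start: emergency=0, vacation=200
Event 1 (withdraw 200 from emergency): emergency: 0 - 200 = -200. Balances: emergency=-200, vacation=200
Event 2 (withdraw 200 from vacation): vacation: 200 - 200 = 0. Balances: emergency=-200, vacation=0
Event 3 (transfer 100 vacation -> emergency): vacation: 0 - 100 = -100, emergency: -200 + 100 = -100. Balances: emergency=-100, vacation=-100
Event 4 (withdraw 200 from emergency): emergency: -100 - 200 = -300. Balances: emergency=-300, vacation=-100
Event 5 (withdraw 150 from vacation): vacation: -100 - 150 = -250. Balances: emergency=-300, vacation=-250

Final balance of vacation: -250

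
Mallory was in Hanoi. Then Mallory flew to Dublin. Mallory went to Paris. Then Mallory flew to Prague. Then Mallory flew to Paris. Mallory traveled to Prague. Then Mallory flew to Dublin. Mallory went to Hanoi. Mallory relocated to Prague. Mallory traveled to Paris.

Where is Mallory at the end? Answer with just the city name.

Tracking Mallory's location:
Start: Mallory is in Hanoi.
After move 1: Hanoi -> Dublin. Mallory is in Dublin.
After move 2: Dublin -> Paris. Mallory is in Paris.
After move 3: Paris -> Prague. Mallory is in Prague.
After move 4: Prague -> Paris. Mallory is in Paris.
After move 5: Paris -> Prague. Mallory is in Prague.
After move 6: Prague -> Dublin. Mallory is in Dublin.
After move 7: Dublin -> Hanoi. Mallory is in Hanoi.
After move 8: Hanoi -> Prague. Mallory is in Prague.
After move 9: Prague -> Paris. Mallory is in Paris.

Answer: Paris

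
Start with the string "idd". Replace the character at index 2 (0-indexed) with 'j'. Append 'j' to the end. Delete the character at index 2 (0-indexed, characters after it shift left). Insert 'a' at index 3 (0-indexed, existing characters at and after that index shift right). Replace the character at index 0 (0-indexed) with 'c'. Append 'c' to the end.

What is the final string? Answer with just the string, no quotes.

Answer: cdjac

Derivation:
Applying each edit step by step:
Start: "idd"
Op 1 (replace idx 2: 'd' -> 'j'): "idd" -> "idj"
Op 2 (append 'j'): "idj" -> "idjj"
Op 3 (delete idx 2 = 'j'): "idjj" -> "idj"
Op 4 (insert 'a' at idx 3): "idj" -> "idja"
Op 5 (replace idx 0: 'i' -> 'c'): "idja" -> "cdja"
Op 6 (append 'c'): "cdja" -> "cdjac"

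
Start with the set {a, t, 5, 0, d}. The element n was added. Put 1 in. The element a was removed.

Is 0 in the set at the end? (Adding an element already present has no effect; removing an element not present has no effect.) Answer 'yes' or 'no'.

Answer: yes

Derivation:
Tracking the set through each operation:
Start: {0, 5, a, d, t}
Event 1 (add n): added. Set: {0, 5, a, d, n, t}
Event 2 (add 1): added. Set: {0, 1, 5, a, d, n, t}
Event 3 (remove a): removed. Set: {0, 1, 5, d, n, t}

Final set: {0, 1, 5, d, n, t} (size 6)
0 is in the final set.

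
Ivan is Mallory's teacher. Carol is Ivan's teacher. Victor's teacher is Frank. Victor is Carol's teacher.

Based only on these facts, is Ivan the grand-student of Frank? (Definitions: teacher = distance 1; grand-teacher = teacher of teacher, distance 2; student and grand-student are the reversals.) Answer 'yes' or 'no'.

Reconstructing the teacher chain from the given facts:
  Frank -> Victor -> Carol -> Ivan -> Mallory
(each arrow means 'teacher of the next')
Positions in the chain (0 = top):
  position of Frank: 0
  position of Victor: 1
  position of Carol: 2
  position of Ivan: 3
  position of Mallory: 4

Ivan is at position 3, Frank is at position 0; signed distance (j - i) = -3.
'grand-student' requires j - i = -2. Actual distance is -3, so the relation does NOT hold.

Answer: no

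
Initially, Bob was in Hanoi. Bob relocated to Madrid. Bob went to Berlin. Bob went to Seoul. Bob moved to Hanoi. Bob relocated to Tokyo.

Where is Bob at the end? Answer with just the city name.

Answer: Tokyo

Derivation:
Tracking Bob's location:
Start: Bob is in Hanoi.
After move 1: Hanoi -> Madrid. Bob is in Madrid.
After move 2: Madrid -> Berlin. Bob is in Berlin.
After move 3: Berlin -> Seoul. Bob is in Seoul.
After move 4: Seoul -> Hanoi. Bob is in Hanoi.
After move 5: Hanoi -> Tokyo. Bob is in Tokyo.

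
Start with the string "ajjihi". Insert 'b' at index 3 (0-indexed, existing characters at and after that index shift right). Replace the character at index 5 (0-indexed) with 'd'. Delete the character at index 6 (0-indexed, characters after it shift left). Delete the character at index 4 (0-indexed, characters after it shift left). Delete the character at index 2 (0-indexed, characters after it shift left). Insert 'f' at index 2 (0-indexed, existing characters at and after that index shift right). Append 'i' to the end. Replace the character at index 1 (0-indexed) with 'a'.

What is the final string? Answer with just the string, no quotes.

Applying each edit step by step:
Start: "ajjihi"
Op 1 (insert 'b' at idx 3): "ajjihi" -> "ajjbihi"
Op 2 (replace idx 5: 'h' -> 'd'): "ajjbihi" -> "ajjbidi"
Op 3 (delete idx 6 = 'i'): "ajjbidi" -> "ajjbid"
Op 4 (delete idx 4 = 'i'): "ajjbid" -> "ajjbd"
Op 5 (delete idx 2 = 'j'): "ajjbd" -> "ajbd"
Op 6 (insert 'f' at idx 2): "ajbd" -> "ajfbd"
Op 7 (append 'i'): "ajfbd" -> "ajfbdi"
Op 8 (replace idx 1: 'j' -> 'a'): "ajfbdi" -> "aafbdi"

Answer: aafbdi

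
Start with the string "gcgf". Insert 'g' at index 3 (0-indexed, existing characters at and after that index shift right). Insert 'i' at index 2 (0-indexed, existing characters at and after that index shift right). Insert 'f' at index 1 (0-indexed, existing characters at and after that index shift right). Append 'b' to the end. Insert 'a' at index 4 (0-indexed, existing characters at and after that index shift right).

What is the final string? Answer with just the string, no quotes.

Answer: gfciaggfb

Derivation:
Applying each edit step by step:
Start: "gcgf"
Op 1 (insert 'g' at idx 3): "gcgf" -> "gcggf"
Op 2 (insert 'i' at idx 2): "gcggf" -> "gciggf"
Op 3 (insert 'f' at idx 1): "gciggf" -> "gfciggf"
Op 4 (append 'b'): "gfciggf" -> "gfciggfb"
Op 5 (insert 'a' at idx 4): "gfciggfb" -> "gfciaggfb"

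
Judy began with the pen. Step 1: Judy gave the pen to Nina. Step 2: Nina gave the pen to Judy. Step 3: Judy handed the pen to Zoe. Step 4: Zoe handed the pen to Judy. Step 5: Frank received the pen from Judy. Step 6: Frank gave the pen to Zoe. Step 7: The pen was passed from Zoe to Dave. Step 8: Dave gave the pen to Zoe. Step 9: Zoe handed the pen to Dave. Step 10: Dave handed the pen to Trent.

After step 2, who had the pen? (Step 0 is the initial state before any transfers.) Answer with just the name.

Answer: Judy

Derivation:
Tracking the pen holder through step 2:
After step 0 (start): Judy
After step 1: Nina
After step 2: Judy

At step 2, the holder is Judy.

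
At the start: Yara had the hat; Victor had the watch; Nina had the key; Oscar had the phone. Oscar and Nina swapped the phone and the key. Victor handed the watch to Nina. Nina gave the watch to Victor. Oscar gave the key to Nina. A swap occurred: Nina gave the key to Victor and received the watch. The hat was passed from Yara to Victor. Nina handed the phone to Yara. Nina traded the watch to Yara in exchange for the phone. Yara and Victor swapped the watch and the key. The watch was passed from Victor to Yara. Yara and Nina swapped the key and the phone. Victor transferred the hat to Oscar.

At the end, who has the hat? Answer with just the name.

Answer: Oscar

Derivation:
Tracking all object holders:
Start: hat:Yara, watch:Victor, key:Nina, phone:Oscar
Event 1 (swap phone<->key: now phone:Nina, key:Oscar). State: hat:Yara, watch:Victor, key:Oscar, phone:Nina
Event 2 (give watch: Victor -> Nina). State: hat:Yara, watch:Nina, key:Oscar, phone:Nina
Event 3 (give watch: Nina -> Victor). State: hat:Yara, watch:Victor, key:Oscar, phone:Nina
Event 4 (give key: Oscar -> Nina). State: hat:Yara, watch:Victor, key:Nina, phone:Nina
Event 5 (swap key<->watch: now key:Victor, watch:Nina). State: hat:Yara, watch:Nina, key:Victor, phone:Nina
Event 6 (give hat: Yara -> Victor). State: hat:Victor, watch:Nina, key:Victor, phone:Nina
Event 7 (give phone: Nina -> Yara). State: hat:Victor, watch:Nina, key:Victor, phone:Yara
Event 8 (swap watch<->phone: now watch:Yara, phone:Nina). State: hat:Victor, watch:Yara, key:Victor, phone:Nina
Event 9 (swap watch<->key: now watch:Victor, key:Yara). State: hat:Victor, watch:Victor, key:Yara, phone:Nina
Event 10 (give watch: Victor -> Yara). State: hat:Victor, watch:Yara, key:Yara, phone:Nina
Event 11 (swap key<->phone: now key:Nina, phone:Yara). State: hat:Victor, watch:Yara, key:Nina, phone:Yara
Event 12 (give hat: Victor -> Oscar). State: hat:Oscar, watch:Yara, key:Nina, phone:Yara

Final state: hat:Oscar, watch:Yara, key:Nina, phone:Yara
The hat is held by Oscar.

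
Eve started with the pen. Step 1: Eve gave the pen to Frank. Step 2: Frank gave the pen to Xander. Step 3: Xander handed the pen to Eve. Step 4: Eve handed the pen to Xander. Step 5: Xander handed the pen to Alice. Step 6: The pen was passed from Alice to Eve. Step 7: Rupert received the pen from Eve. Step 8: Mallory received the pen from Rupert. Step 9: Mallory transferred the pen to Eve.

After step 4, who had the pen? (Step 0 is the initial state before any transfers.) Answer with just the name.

Answer: Xander

Derivation:
Tracking the pen holder through step 4:
After step 0 (start): Eve
After step 1: Frank
After step 2: Xander
After step 3: Eve
After step 4: Xander

At step 4, the holder is Xander.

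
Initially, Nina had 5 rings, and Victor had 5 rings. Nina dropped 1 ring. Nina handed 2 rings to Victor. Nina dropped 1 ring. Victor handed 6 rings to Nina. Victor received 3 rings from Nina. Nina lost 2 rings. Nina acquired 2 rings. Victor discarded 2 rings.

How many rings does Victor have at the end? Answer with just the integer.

Answer: 2

Derivation:
Tracking counts step by step:
Start: Nina=5, Victor=5
Event 1 (Nina -1): Nina: 5 -> 4. State: Nina=4, Victor=5
Event 2 (Nina -> Victor, 2): Nina: 4 -> 2, Victor: 5 -> 7. State: Nina=2, Victor=7
Event 3 (Nina -1): Nina: 2 -> 1. State: Nina=1, Victor=7
Event 4 (Victor -> Nina, 6): Victor: 7 -> 1, Nina: 1 -> 7. State: Nina=7, Victor=1
Event 5 (Nina -> Victor, 3): Nina: 7 -> 4, Victor: 1 -> 4. State: Nina=4, Victor=4
Event 6 (Nina -2): Nina: 4 -> 2. State: Nina=2, Victor=4
Event 7 (Nina +2): Nina: 2 -> 4. State: Nina=4, Victor=4
Event 8 (Victor -2): Victor: 4 -> 2. State: Nina=4, Victor=2

Victor's final count: 2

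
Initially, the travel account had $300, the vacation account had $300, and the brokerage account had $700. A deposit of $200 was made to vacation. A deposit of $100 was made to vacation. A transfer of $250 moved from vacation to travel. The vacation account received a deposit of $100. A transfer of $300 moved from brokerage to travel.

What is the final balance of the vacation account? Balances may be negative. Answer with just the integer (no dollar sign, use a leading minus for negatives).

Tracking account balances step by step:
Start: travel=300, vacation=300, brokerage=700
Event 1 (deposit 200 to vacation): vacation: 300 + 200 = 500. Balances: travel=300, vacation=500, brokerage=700
Event 2 (deposit 100 to vacation): vacation: 500 + 100 = 600. Balances: travel=300, vacation=600, brokerage=700
Event 3 (transfer 250 vacation -> travel): vacation: 600 - 250 = 350, travel: 300 + 250 = 550. Balances: travel=550, vacation=350, brokerage=700
Event 4 (deposit 100 to vacation): vacation: 350 + 100 = 450. Balances: travel=550, vacation=450, brokerage=700
Event 5 (transfer 300 brokerage -> travel): brokerage: 700 - 300 = 400, travel: 550 + 300 = 850. Balances: travel=850, vacation=450, brokerage=400

Final balance of vacation: 450

Answer: 450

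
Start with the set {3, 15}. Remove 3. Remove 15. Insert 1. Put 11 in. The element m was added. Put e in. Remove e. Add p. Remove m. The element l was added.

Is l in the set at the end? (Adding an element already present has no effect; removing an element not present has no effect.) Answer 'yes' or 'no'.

Answer: yes

Derivation:
Tracking the set through each operation:
Start: {15, 3}
Event 1 (remove 3): removed. Set: {15}
Event 2 (remove 15): removed. Set: {}
Event 3 (add 1): added. Set: {1}
Event 4 (add 11): added. Set: {1, 11}
Event 5 (add m): added. Set: {1, 11, m}
Event 6 (add e): added. Set: {1, 11, e, m}
Event 7 (remove e): removed. Set: {1, 11, m}
Event 8 (add p): added. Set: {1, 11, m, p}
Event 9 (remove m): removed. Set: {1, 11, p}
Event 10 (add l): added. Set: {1, 11, l, p}

Final set: {1, 11, l, p} (size 4)
l is in the final set.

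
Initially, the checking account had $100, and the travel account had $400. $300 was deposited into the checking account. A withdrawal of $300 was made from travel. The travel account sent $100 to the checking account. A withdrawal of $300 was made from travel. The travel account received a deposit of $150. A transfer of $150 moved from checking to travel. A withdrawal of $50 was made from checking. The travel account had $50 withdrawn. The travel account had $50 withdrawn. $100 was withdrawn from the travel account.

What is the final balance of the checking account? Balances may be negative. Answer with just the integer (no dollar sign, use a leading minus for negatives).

Answer: 300

Derivation:
Tracking account balances step by step:
Start: checking=100, travel=400
Event 1 (deposit 300 to checking): checking: 100 + 300 = 400. Balances: checking=400, travel=400
Event 2 (withdraw 300 from travel): travel: 400 - 300 = 100. Balances: checking=400, travel=100
Event 3 (transfer 100 travel -> checking): travel: 100 - 100 = 0, checking: 400 + 100 = 500. Balances: checking=500, travel=0
Event 4 (withdraw 300 from travel): travel: 0 - 300 = -300. Balances: checking=500, travel=-300
Event 5 (deposit 150 to travel): travel: -300 + 150 = -150. Balances: checking=500, travel=-150
Event 6 (transfer 150 checking -> travel): checking: 500 - 150 = 350, travel: -150 + 150 = 0. Balances: checking=350, travel=0
Event 7 (withdraw 50 from checking): checking: 350 - 50 = 300. Balances: checking=300, travel=0
Event 8 (withdraw 50 from travel): travel: 0 - 50 = -50. Balances: checking=300, travel=-50
Event 9 (withdraw 50 from travel): travel: -50 - 50 = -100. Balances: checking=300, travel=-100
Event 10 (withdraw 100 from travel): travel: -100 - 100 = -200. Balances: checking=300, travel=-200

Final balance of checking: 300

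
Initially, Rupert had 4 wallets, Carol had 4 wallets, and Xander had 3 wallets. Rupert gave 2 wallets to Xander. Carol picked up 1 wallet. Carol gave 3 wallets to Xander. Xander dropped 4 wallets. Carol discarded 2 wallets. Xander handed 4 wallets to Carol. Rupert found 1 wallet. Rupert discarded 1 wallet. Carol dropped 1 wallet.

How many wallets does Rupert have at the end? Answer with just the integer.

Tracking counts step by step:
Start: Rupert=4, Carol=4, Xander=3
Event 1 (Rupert -> Xander, 2): Rupert: 4 -> 2, Xander: 3 -> 5. State: Rupert=2, Carol=4, Xander=5
Event 2 (Carol +1): Carol: 4 -> 5. State: Rupert=2, Carol=5, Xander=5
Event 3 (Carol -> Xander, 3): Carol: 5 -> 2, Xander: 5 -> 8. State: Rupert=2, Carol=2, Xander=8
Event 4 (Xander -4): Xander: 8 -> 4. State: Rupert=2, Carol=2, Xander=4
Event 5 (Carol -2): Carol: 2 -> 0. State: Rupert=2, Carol=0, Xander=4
Event 6 (Xander -> Carol, 4): Xander: 4 -> 0, Carol: 0 -> 4. State: Rupert=2, Carol=4, Xander=0
Event 7 (Rupert +1): Rupert: 2 -> 3. State: Rupert=3, Carol=4, Xander=0
Event 8 (Rupert -1): Rupert: 3 -> 2. State: Rupert=2, Carol=4, Xander=0
Event 9 (Carol -1): Carol: 4 -> 3. State: Rupert=2, Carol=3, Xander=0

Rupert's final count: 2

Answer: 2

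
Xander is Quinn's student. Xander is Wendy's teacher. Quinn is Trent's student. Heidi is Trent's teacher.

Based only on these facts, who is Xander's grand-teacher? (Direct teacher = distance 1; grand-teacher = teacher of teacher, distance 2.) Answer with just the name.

Answer: Trent

Derivation:
Reconstructing the teacher chain from the given facts:
  Heidi -> Trent -> Quinn -> Xander -> Wendy
(each arrow means 'teacher of the next')
Positions in the chain (0 = top):
  position of Heidi: 0
  position of Trent: 1
  position of Quinn: 2
  position of Xander: 3
  position of Wendy: 4

Xander is at position 3; the grand-teacher is 2 steps up the chain, i.e. position 1: Trent.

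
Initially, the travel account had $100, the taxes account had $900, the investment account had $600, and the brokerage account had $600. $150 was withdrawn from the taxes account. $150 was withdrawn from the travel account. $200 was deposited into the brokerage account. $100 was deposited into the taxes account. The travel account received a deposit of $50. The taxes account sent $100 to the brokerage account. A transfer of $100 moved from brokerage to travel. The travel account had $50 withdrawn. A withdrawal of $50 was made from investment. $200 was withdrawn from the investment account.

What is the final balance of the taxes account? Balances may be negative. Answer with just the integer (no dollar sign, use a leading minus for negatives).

Answer: 750

Derivation:
Tracking account balances step by step:
Start: travel=100, taxes=900, investment=600, brokerage=600
Event 1 (withdraw 150 from taxes): taxes: 900 - 150 = 750. Balances: travel=100, taxes=750, investment=600, brokerage=600
Event 2 (withdraw 150 from travel): travel: 100 - 150 = -50. Balances: travel=-50, taxes=750, investment=600, brokerage=600
Event 3 (deposit 200 to brokerage): brokerage: 600 + 200 = 800. Balances: travel=-50, taxes=750, investment=600, brokerage=800
Event 4 (deposit 100 to taxes): taxes: 750 + 100 = 850. Balances: travel=-50, taxes=850, investment=600, brokerage=800
Event 5 (deposit 50 to travel): travel: -50 + 50 = 0. Balances: travel=0, taxes=850, investment=600, brokerage=800
Event 6 (transfer 100 taxes -> brokerage): taxes: 850 - 100 = 750, brokerage: 800 + 100 = 900. Balances: travel=0, taxes=750, investment=600, brokerage=900
Event 7 (transfer 100 brokerage -> travel): brokerage: 900 - 100 = 800, travel: 0 + 100 = 100. Balances: travel=100, taxes=750, investment=600, brokerage=800
Event 8 (withdraw 50 from travel): travel: 100 - 50 = 50. Balances: travel=50, taxes=750, investment=600, brokerage=800
Event 9 (withdraw 50 from investment): investment: 600 - 50 = 550. Balances: travel=50, taxes=750, investment=550, brokerage=800
Event 10 (withdraw 200 from investment): investment: 550 - 200 = 350. Balances: travel=50, taxes=750, investment=350, brokerage=800

Final balance of taxes: 750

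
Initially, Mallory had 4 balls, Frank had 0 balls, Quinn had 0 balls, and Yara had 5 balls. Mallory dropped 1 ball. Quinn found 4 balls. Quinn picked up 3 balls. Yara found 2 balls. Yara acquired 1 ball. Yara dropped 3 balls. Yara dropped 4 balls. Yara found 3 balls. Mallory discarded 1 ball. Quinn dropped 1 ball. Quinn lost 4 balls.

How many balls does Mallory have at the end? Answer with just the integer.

Answer: 2

Derivation:
Tracking counts step by step:
Start: Mallory=4, Frank=0, Quinn=0, Yara=5
Event 1 (Mallory -1): Mallory: 4 -> 3. State: Mallory=3, Frank=0, Quinn=0, Yara=5
Event 2 (Quinn +4): Quinn: 0 -> 4. State: Mallory=3, Frank=0, Quinn=4, Yara=5
Event 3 (Quinn +3): Quinn: 4 -> 7. State: Mallory=3, Frank=0, Quinn=7, Yara=5
Event 4 (Yara +2): Yara: 5 -> 7. State: Mallory=3, Frank=0, Quinn=7, Yara=7
Event 5 (Yara +1): Yara: 7 -> 8. State: Mallory=3, Frank=0, Quinn=7, Yara=8
Event 6 (Yara -3): Yara: 8 -> 5. State: Mallory=3, Frank=0, Quinn=7, Yara=5
Event 7 (Yara -4): Yara: 5 -> 1. State: Mallory=3, Frank=0, Quinn=7, Yara=1
Event 8 (Yara +3): Yara: 1 -> 4. State: Mallory=3, Frank=0, Quinn=7, Yara=4
Event 9 (Mallory -1): Mallory: 3 -> 2. State: Mallory=2, Frank=0, Quinn=7, Yara=4
Event 10 (Quinn -1): Quinn: 7 -> 6. State: Mallory=2, Frank=0, Quinn=6, Yara=4
Event 11 (Quinn -4): Quinn: 6 -> 2. State: Mallory=2, Frank=0, Quinn=2, Yara=4

Mallory's final count: 2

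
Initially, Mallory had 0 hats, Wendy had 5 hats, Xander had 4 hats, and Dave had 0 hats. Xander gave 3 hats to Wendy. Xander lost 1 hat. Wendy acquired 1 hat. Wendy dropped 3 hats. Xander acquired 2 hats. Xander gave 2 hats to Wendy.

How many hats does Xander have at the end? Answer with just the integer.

Answer: 0

Derivation:
Tracking counts step by step:
Start: Mallory=0, Wendy=5, Xander=4, Dave=0
Event 1 (Xander -> Wendy, 3): Xander: 4 -> 1, Wendy: 5 -> 8. State: Mallory=0, Wendy=8, Xander=1, Dave=0
Event 2 (Xander -1): Xander: 1 -> 0. State: Mallory=0, Wendy=8, Xander=0, Dave=0
Event 3 (Wendy +1): Wendy: 8 -> 9. State: Mallory=0, Wendy=9, Xander=0, Dave=0
Event 4 (Wendy -3): Wendy: 9 -> 6. State: Mallory=0, Wendy=6, Xander=0, Dave=0
Event 5 (Xander +2): Xander: 0 -> 2. State: Mallory=0, Wendy=6, Xander=2, Dave=0
Event 6 (Xander -> Wendy, 2): Xander: 2 -> 0, Wendy: 6 -> 8. State: Mallory=0, Wendy=8, Xander=0, Dave=0

Xander's final count: 0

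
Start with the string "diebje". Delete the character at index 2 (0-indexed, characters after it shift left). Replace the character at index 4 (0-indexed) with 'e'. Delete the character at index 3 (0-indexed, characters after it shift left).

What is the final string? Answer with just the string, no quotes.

Applying each edit step by step:
Start: "diebje"
Op 1 (delete idx 2 = 'e'): "diebje" -> "dibje"
Op 2 (replace idx 4: 'e' -> 'e'): "dibje" -> "dibje"
Op 3 (delete idx 3 = 'j'): "dibje" -> "dibe"

Answer: dibe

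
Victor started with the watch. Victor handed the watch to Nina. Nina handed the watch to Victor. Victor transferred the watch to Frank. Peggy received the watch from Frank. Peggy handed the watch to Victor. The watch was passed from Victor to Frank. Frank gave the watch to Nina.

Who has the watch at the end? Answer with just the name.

Answer: Nina

Derivation:
Tracking the watch through each event:
Start: Victor has the watch.
After event 1: Nina has the watch.
After event 2: Victor has the watch.
After event 3: Frank has the watch.
After event 4: Peggy has the watch.
After event 5: Victor has the watch.
After event 6: Frank has the watch.
After event 7: Nina has the watch.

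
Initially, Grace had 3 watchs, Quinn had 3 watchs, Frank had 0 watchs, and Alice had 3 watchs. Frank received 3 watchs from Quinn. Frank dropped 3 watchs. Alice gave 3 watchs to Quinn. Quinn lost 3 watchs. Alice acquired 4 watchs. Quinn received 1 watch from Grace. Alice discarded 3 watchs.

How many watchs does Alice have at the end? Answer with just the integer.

Answer: 1

Derivation:
Tracking counts step by step:
Start: Grace=3, Quinn=3, Frank=0, Alice=3
Event 1 (Quinn -> Frank, 3): Quinn: 3 -> 0, Frank: 0 -> 3. State: Grace=3, Quinn=0, Frank=3, Alice=3
Event 2 (Frank -3): Frank: 3 -> 0. State: Grace=3, Quinn=0, Frank=0, Alice=3
Event 3 (Alice -> Quinn, 3): Alice: 3 -> 0, Quinn: 0 -> 3. State: Grace=3, Quinn=3, Frank=0, Alice=0
Event 4 (Quinn -3): Quinn: 3 -> 0. State: Grace=3, Quinn=0, Frank=0, Alice=0
Event 5 (Alice +4): Alice: 0 -> 4. State: Grace=3, Quinn=0, Frank=0, Alice=4
Event 6 (Grace -> Quinn, 1): Grace: 3 -> 2, Quinn: 0 -> 1. State: Grace=2, Quinn=1, Frank=0, Alice=4
Event 7 (Alice -3): Alice: 4 -> 1. State: Grace=2, Quinn=1, Frank=0, Alice=1

Alice's final count: 1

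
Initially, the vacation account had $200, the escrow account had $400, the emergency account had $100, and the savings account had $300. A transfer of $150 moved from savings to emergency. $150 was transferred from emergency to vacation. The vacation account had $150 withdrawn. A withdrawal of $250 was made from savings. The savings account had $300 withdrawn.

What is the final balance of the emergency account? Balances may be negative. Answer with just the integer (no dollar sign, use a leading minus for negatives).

Tracking account balances step by step:
Start: vacation=200, escrow=400, emergency=100, savings=300
Event 1 (transfer 150 savings -> emergency): savings: 300 - 150 = 150, emergency: 100 + 150 = 250. Balances: vacation=200, escrow=400, emergency=250, savings=150
Event 2 (transfer 150 emergency -> vacation): emergency: 250 - 150 = 100, vacation: 200 + 150 = 350. Balances: vacation=350, escrow=400, emergency=100, savings=150
Event 3 (withdraw 150 from vacation): vacation: 350 - 150 = 200. Balances: vacation=200, escrow=400, emergency=100, savings=150
Event 4 (withdraw 250 from savings): savings: 150 - 250 = -100. Balances: vacation=200, escrow=400, emergency=100, savings=-100
Event 5 (withdraw 300 from savings): savings: -100 - 300 = -400. Balances: vacation=200, escrow=400, emergency=100, savings=-400

Final balance of emergency: 100

Answer: 100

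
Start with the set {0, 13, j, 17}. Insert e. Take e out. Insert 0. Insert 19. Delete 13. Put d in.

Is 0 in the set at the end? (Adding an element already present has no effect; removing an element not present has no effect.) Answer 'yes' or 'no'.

Tracking the set through each operation:
Start: {0, 13, 17, j}
Event 1 (add e): added. Set: {0, 13, 17, e, j}
Event 2 (remove e): removed. Set: {0, 13, 17, j}
Event 3 (add 0): already present, no change. Set: {0, 13, 17, j}
Event 4 (add 19): added. Set: {0, 13, 17, 19, j}
Event 5 (remove 13): removed. Set: {0, 17, 19, j}
Event 6 (add d): added. Set: {0, 17, 19, d, j}

Final set: {0, 17, 19, d, j} (size 5)
0 is in the final set.

Answer: yes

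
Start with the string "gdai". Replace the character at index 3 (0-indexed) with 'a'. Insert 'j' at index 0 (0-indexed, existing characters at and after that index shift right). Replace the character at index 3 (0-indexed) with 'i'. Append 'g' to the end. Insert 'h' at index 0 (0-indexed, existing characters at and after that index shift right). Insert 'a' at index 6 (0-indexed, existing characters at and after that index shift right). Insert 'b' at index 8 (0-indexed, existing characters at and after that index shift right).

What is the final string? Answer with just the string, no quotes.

Answer: hjgdiaagb

Derivation:
Applying each edit step by step:
Start: "gdai"
Op 1 (replace idx 3: 'i' -> 'a'): "gdai" -> "gdaa"
Op 2 (insert 'j' at idx 0): "gdaa" -> "jgdaa"
Op 3 (replace idx 3: 'a' -> 'i'): "jgdaa" -> "jgdia"
Op 4 (append 'g'): "jgdia" -> "jgdiag"
Op 5 (insert 'h' at idx 0): "jgdiag" -> "hjgdiag"
Op 6 (insert 'a' at idx 6): "hjgdiag" -> "hjgdiaag"
Op 7 (insert 'b' at idx 8): "hjgdiaag" -> "hjgdiaagb"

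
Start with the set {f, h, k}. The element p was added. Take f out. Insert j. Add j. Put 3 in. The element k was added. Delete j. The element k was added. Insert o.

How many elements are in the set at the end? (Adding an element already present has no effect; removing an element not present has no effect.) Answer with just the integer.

Tracking the set through each operation:
Start: {f, h, k}
Event 1 (add p): added. Set: {f, h, k, p}
Event 2 (remove f): removed. Set: {h, k, p}
Event 3 (add j): added. Set: {h, j, k, p}
Event 4 (add j): already present, no change. Set: {h, j, k, p}
Event 5 (add 3): added. Set: {3, h, j, k, p}
Event 6 (add k): already present, no change. Set: {3, h, j, k, p}
Event 7 (remove j): removed. Set: {3, h, k, p}
Event 8 (add k): already present, no change. Set: {3, h, k, p}
Event 9 (add o): added. Set: {3, h, k, o, p}

Final set: {3, h, k, o, p} (size 5)

Answer: 5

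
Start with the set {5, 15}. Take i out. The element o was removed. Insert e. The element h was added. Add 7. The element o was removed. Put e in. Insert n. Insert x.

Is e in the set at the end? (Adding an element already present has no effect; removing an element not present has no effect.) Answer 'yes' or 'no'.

Tracking the set through each operation:
Start: {15, 5}
Event 1 (remove i): not present, no change. Set: {15, 5}
Event 2 (remove o): not present, no change. Set: {15, 5}
Event 3 (add e): added. Set: {15, 5, e}
Event 4 (add h): added. Set: {15, 5, e, h}
Event 5 (add 7): added. Set: {15, 5, 7, e, h}
Event 6 (remove o): not present, no change. Set: {15, 5, 7, e, h}
Event 7 (add e): already present, no change. Set: {15, 5, 7, e, h}
Event 8 (add n): added. Set: {15, 5, 7, e, h, n}
Event 9 (add x): added. Set: {15, 5, 7, e, h, n, x}

Final set: {15, 5, 7, e, h, n, x} (size 7)
e is in the final set.

Answer: yes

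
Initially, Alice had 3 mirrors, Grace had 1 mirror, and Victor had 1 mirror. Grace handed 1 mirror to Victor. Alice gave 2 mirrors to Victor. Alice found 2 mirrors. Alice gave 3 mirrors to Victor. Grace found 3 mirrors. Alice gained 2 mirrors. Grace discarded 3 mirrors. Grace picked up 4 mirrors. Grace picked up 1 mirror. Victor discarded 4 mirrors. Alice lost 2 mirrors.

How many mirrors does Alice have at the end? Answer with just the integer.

Tracking counts step by step:
Start: Alice=3, Grace=1, Victor=1
Event 1 (Grace -> Victor, 1): Grace: 1 -> 0, Victor: 1 -> 2. State: Alice=3, Grace=0, Victor=2
Event 2 (Alice -> Victor, 2): Alice: 3 -> 1, Victor: 2 -> 4. State: Alice=1, Grace=0, Victor=4
Event 3 (Alice +2): Alice: 1 -> 3. State: Alice=3, Grace=0, Victor=4
Event 4 (Alice -> Victor, 3): Alice: 3 -> 0, Victor: 4 -> 7. State: Alice=0, Grace=0, Victor=7
Event 5 (Grace +3): Grace: 0 -> 3. State: Alice=0, Grace=3, Victor=7
Event 6 (Alice +2): Alice: 0 -> 2. State: Alice=2, Grace=3, Victor=7
Event 7 (Grace -3): Grace: 3 -> 0. State: Alice=2, Grace=0, Victor=7
Event 8 (Grace +4): Grace: 0 -> 4. State: Alice=2, Grace=4, Victor=7
Event 9 (Grace +1): Grace: 4 -> 5. State: Alice=2, Grace=5, Victor=7
Event 10 (Victor -4): Victor: 7 -> 3. State: Alice=2, Grace=5, Victor=3
Event 11 (Alice -2): Alice: 2 -> 0. State: Alice=0, Grace=5, Victor=3

Alice's final count: 0

Answer: 0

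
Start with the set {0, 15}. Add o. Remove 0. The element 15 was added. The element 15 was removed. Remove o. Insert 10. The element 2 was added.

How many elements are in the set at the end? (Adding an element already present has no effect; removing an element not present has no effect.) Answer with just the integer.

Answer: 2

Derivation:
Tracking the set through each operation:
Start: {0, 15}
Event 1 (add o): added. Set: {0, 15, o}
Event 2 (remove 0): removed. Set: {15, o}
Event 3 (add 15): already present, no change. Set: {15, o}
Event 4 (remove 15): removed. Set: {o}
Event 5 (remove o): removed. Set: {}
Event 6 (add 10): added. Set: {10}
Event 7 (add 2): added. Set: {10, 2}

Final set: {10, 2} (size 2)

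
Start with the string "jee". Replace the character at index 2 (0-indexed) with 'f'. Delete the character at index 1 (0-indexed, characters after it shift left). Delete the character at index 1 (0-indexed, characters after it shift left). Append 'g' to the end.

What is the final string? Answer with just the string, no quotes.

Applying each edit step by step:
Start: "jee"
Op 1 (replace idx 2: 'e' -> 'f'): "jee" -> "jef"
Op 2 (delete idx 1 = 'e'): "jef" -> "jf"
Op 3 (delete idx 1 = 'f'): "jf" -> "j"
Op 4 (append 'g'): "j" -> "jg"

Answer: jg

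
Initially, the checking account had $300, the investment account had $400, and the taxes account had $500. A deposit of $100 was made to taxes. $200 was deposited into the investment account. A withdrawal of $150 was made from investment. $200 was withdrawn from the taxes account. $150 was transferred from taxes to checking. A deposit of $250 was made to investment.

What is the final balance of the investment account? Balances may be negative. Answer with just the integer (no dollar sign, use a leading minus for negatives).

Answer: 700

Derivation:
Tracking account balances step by step:
Start: checking=300, investment=400, taxes=500
Event 1 (deposit 100 to taxes): taxes: 500 + 100 = 600. Balances: checking=300, investment=400, taxes=600
Event 2 (deposit 200 to investment): investment: 400 + 200 = 600. Balances: checking=300, investment=600, taxes=600
Event 3 (withdraw 150 from investment): investment: 600 - 150 = 450. Balances: checking=300, investment=450, taxes=600
Event 4 (withdraw 200 from taxes): taxes: 600 - 200 = 400. Balances: checking=300, investment=450, taxes=400
Event 5 (transfer 150 taxes -> checking): taxes: 400 - 150 = 250, checking: 300 + 150 = 450. Balances: checking=450, investment=450, taxes=250
Event 6 (deposit 250 to investment): investment: 450 + 250 = 700. Balances: checking=450, investment=700, taxes=250

Final balance of investment: 700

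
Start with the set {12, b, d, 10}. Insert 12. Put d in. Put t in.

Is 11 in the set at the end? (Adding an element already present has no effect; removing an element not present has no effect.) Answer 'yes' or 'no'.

Answer: no

Derivation:
Tracking the set through each operation:
Start: {10, 12, b, d}
Event 1 (add 12): already present, no change. Set: {10, 12, b, d}
Event 2 (add d): already present, no change. Set: {10, 12, b, d}
Event 3 (add t): added. Set: {10, 12, b, d, t}

Final set: {10, 12, b, d, t} (size 5)
11 is NOT in the final set.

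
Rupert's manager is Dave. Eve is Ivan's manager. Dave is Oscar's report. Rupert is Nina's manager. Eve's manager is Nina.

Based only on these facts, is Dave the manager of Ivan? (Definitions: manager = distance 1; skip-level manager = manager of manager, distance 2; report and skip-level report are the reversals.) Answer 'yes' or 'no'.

Reconstructing the manager chain from the given facts:
  Oscar -> Dave -> Rupert -> Nina -> Eve -> Ivan
(each arrow means 'manager of the next')
Positions in the chain (0 = top):
  position of Oscar: 0
  position of Dave: 1
  position of Rupert: 2
  position of Nina: 3
  position of Eve: 4
  position of Ivan: 5

Dave is at position 1, Ivan is at position 5; signed distance (j - i) = 4.
'manager' requires j - i = 1. Actual distance is 4, so the relation does NOT hold.

Answer: no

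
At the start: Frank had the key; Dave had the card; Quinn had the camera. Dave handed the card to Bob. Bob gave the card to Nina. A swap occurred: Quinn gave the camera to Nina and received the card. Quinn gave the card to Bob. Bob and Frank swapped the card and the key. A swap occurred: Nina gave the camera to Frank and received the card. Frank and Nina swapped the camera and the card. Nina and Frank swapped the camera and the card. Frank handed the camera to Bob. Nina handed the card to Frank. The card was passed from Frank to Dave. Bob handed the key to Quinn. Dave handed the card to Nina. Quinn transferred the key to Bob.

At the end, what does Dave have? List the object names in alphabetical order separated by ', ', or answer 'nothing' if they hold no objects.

Answer: nothing

Derivation:
Tracking all object holders:
Start: key:Frank, card:Dave, camera:Quinn
Event 1 (give card: Dave -> Bob). State: key:Frank, card:Bob, camera:Quinn
Event 2 (give card: Bob -> Nina). State: key:Frank, card:Nina, camera:Quinn
Event 3 (swap camera<->card: now camera:Nina, card:Quinn). State: key:Frank, card:Quinn, camera:Nina
Event 4 (give card: Quinn -> Bob). State: key:Frank, card:Bob, camera:Nina
Event 5 (swap card<->key: now card:Frank, key:Bob). State: key:Bob, card:Frank, camera:Nina
Event 6 (swap camera<->card: now camera:Frank, card:Nina). State: key:Bob, card:Nina, camera:Frank
Event 7 (swap camera<->card: now camera:Nina, card:Frank). State: key:Bob, card:Frank, camera:Nina
Event 8 (swap camera<->card: now camera:Frank, card:Nina). State: key:Bob, card:Nina, camera:Frank
Event 9 (give camera: Frank -> Bob). State: key:Bob, card:Nina, camera:Bob
Event 10 (give card: Nina -> Frank). State: key:Bob, card:Frank, camera:Bob
Event 11 (give card: Frank -> Dave). State: key:Bob, card:Dave, camera:Bob
Event 12 (give key: Bob -> Quinn). State: key:Quinn, card:Dave, camera:Bob
Event 13 (give card: Dave -> Nina). State: key:Quinn, card:Nina, camera:Bob
Event 14 (give key: Quinn -> Bob). State: key:Bob, card:Nina, camera:Bob

Final state: key:Bob, card:Nina, camera:Bob
Dave holds: (nothing).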